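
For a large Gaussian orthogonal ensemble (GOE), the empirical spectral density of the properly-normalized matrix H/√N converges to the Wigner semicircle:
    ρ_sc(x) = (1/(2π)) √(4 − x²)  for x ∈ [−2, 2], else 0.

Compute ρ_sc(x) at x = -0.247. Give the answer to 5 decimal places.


ρ_sc(x) = (1/(2π)) √(4 − x²). With x = -0.247:
  4 − x² = 4 − (-0.247)² = 4 − 0.061009 = 3.938991.
  √(4 − x²) = 1.984689.
  1/(2π) = 0.159155.
  ρ_sc(-0.247) = 0.159155 · 1.984689 = 0.315873.

Rounded to 5 decimal places: ρ_sc(-0.247) ≈ 0.31587.


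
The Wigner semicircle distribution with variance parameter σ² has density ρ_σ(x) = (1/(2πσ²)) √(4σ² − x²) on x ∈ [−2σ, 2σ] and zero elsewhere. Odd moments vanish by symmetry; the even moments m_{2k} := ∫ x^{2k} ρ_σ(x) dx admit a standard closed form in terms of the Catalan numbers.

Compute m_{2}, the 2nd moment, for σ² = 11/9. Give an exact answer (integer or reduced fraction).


By the scaled semicircle moment identity, m_{2k} = σ^{2k} · C_k with k = 1.
C_1 = (1/(k+1)) · C(2k, k) = (1/2) · C(2, 1) = (1/2) · 2 = 1.
σ^{2k} = (σ²)^k = (11/9)^1 = 11/9.

Therefore m_{2} = σ^{2} · C_1 = (11/9) · 1 = 11/9.


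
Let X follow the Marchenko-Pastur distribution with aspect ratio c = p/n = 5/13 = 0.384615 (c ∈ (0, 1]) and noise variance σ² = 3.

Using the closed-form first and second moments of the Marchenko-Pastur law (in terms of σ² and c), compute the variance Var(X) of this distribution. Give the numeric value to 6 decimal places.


Recall the MP moments m_1 = E[X] = σ² and m_2 = E[X²] = σ⁴ (1 + c).
m_1 = E[X] = σ² = 3, so m_1² = 9.
m_2 = E[X²] = σ⁴ (1 + c) = 9 · (1 + 0.384615) = 9 · 1.384615 = 12.461538.
(Note m_2 − m_1² simplifies to c · σ⁴ = 0.384615 · 9.)

Var(X) = m_2 − m_1² = 12.461538 − 9 = 3.461538.


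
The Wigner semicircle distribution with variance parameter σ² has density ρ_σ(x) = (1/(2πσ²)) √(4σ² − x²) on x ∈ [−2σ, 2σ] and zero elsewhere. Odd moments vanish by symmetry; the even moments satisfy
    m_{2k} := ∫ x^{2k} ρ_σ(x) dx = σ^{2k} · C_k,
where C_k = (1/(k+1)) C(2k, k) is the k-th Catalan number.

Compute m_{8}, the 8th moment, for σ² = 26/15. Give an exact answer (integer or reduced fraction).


By the scaled semicircle moment identity, m_{2k} = σ^{2k} · C_k with k = 4.
C_4 = (1/(k+1)) · C(2k, k) = (1/5) · C(8, 4) = (1/5) · 70 = 14.
σ^{2k} = (σ²)^k = (26/15)^4 = 456976/50625.

Therefore m_{8} = σ^{8} · C_4 = (456976/50625) · 14 = 6397664/50625.


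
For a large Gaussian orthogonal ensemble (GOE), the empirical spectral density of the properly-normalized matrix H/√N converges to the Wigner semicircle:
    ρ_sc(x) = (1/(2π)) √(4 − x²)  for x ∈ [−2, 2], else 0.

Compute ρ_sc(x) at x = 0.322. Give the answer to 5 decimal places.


ρ_sc(x) = (1/(2π)) √(4 − x²). With x = 0.322:
  4 − x² = 4 − (0.322)² = 4 − 0.103684 = 3.896316.
  √(4 − x²) = 1.973909.
  1/(2π) = 0.159155.
  ρ_sc(0.322) = 0.159155 · 1.973909 = 0.314157.

Rounded to 5 decimal places: ρ_sc(0.322) ≈ 0.31416.


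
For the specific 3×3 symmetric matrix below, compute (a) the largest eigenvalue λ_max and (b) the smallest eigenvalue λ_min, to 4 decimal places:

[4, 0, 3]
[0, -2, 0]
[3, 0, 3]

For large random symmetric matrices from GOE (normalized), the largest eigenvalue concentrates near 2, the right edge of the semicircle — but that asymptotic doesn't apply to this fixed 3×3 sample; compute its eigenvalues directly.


Since M is real symmetric, all three eigenvalues are real; they are the roots of det(λI − M) = λ³ − (tr M) λ² + s λ − det M, where s is the sum of the principal 2×2 minors.
tr M = 4 + (-2) + 3 = 5.
s = (4·(-2) − 0²) + (4·3 − 3²) + ((-2)·3 − 0²) = -8 + 3 + (-6) = -11.
det M (expand along row 1) = 4·(-6) − 0·0 + 3·6 = -6.
Characteristic polynomial: λ³ − 5λ² − 11λ + 6 = 0.
Substitute λ = y + (tr M)/3 = y + 1.666667 to remove the quadratic term: y³ + p·y + q = 0 with p = s − (tr M)²/3 = -19.333333 and q = −2(tr M)³/27 + (tr M)·s/3 − det M = -21.592593.
Three real roots ⇒ use the trigonometric (Viète) form: r = 2√(−p/3) = 5.077182, φ = arccos(3q/(p·r)) = arccos(0.659928) = 0.850073 rad.
y_k = r·cos(φ/3 − 2πk/3) for k = 0, 1, 2 gives y = 4.874715, -1.208048, -3.666667.
λ_k = y_k + 1.666667 gives λ = 6.5414, 0.4586, -2.0000 (check: the sum is 5.0000 = tr M).

Hence λ_max = 6.5414 and λ_min = -2.0000.


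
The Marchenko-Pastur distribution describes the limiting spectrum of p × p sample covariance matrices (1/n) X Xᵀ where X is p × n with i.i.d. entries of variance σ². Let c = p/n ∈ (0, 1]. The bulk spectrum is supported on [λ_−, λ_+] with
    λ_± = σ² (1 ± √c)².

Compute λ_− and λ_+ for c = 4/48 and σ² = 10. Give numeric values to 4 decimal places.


c = 4/48 = 0.083333; √c = 0.288675.
λ_− = σ² (1 − √c)² = 10 · (1 − 0.288675)² = 10 · (0.711325)² = 5.059831.
λ_+ = σ² (1 + √c)² = 10 · (1 + 0.288675)² = 10 · (1.288675)² = 16.606836.

Rounded to 4 decimal places: λ_− ≈ 5.0598, λ_+ ≈ 16.6068.


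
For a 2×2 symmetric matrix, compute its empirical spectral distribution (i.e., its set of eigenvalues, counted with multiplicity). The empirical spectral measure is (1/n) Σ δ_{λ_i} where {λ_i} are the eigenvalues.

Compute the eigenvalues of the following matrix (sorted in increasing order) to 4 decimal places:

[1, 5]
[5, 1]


Since M is real symmetric, both eigenvalues are real; they are the roots of det(λI − M) = λ² − (tr M) λ + det M.
tr M = 1 + 1 = 2.
det M = 1·1 − 5² = 1 − 25 = -24.
Characteristic polynomial: λ² − 2λ − 24 = 0.
Discriminant Δ = (tr M)² − 4·det M = 4 − (-96) = 100; √Δ = 10.000000.
λ = (tr M ± √Δ)/2 = (2 ± 10.000000)/2, giving (tr M − √Δ)/2 = -4.0000 and (tr M + √Δ)/2 = 6.0000.

Eigenvalues sorted in increasing order: [-4.0000, 6.0000].


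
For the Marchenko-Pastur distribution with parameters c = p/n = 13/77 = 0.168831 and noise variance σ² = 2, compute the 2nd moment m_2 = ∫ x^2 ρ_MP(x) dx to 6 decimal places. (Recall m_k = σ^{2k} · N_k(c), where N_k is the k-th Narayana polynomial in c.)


E[X²] = σ⁴ (1 + c) (second MP moment). With σ² = 2 (so σ⁴ = 4) and c = 13/77 = 0.168831: E[X²] = 4 · (1 + 0.168831) = 4 · 1.168831.

So E[X^2] = 4.675325.


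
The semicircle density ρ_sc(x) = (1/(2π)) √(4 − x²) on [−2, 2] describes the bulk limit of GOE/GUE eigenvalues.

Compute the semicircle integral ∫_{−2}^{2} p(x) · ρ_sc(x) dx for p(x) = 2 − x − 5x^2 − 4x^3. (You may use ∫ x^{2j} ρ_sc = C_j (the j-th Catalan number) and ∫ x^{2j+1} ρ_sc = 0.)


Write p(x) = Σ a_i x^i, split into monomials and integrate each against ρ_sc separately.
Using ∫ x^{2j} ρ_sc = C_j = (1/(j+1)) C(2j, j) (Catalan numbers) and ∫ x^{2j+1} ρ_sc = 0 (odd monomials vanish by symmetry):
  i = 0 (even): a_0 · C_{0} = 2 · 1 = 2
  i = 1 (odd): ∫ x^1 ρ_sc = 0 (vanishes)
  i = 2 (even): a_2 · C_{1} = -5 · 1 = -5
  i = 3 (odd): ∫ x^3 ρ_sc = 0 (vanishes)

Summing the contributions: ∫_{−2}^{2} p(x) ρ_sc(x) dx = 2 + (-5) = -3.


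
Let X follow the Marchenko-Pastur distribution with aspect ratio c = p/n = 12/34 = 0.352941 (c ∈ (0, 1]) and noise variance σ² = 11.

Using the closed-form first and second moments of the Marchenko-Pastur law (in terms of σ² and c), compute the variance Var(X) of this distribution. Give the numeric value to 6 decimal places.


Recall the MP moments m_1 = E[X] = σ² and m_2 = E[X²] = σ⁴ (1 + c).
m_1 = E[X] = σ² = 11, so m_1² = 121.
m_2 = E[X²] = σ⁴ (1 + c) = 121 · (1 + 0.352941) = 121 · 1.352941 = 163.705882.
(Note m_2 − m_1² simplifies to c · σ⁴ = 0.352941 · 121.)

Var(X) = m_2 − m_1² = 163.705882 − 121 = 42.705882.


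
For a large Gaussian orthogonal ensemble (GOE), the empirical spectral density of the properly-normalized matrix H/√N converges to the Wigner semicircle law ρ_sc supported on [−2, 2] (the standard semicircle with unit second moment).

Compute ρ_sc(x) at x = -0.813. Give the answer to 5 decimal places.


ρ_sc(x) = (1/(2π)) √(4 − x²). With x = -0.813:
  4 − x² = 4 − (-0.813)² = 4 − 0.660969 = 3.339031.
  √(4 − x²) = 1.827302.
  1/(2π) = 0.159155.
  ρ_sc(-0.813) = 0.159155 · 1.827302 = 0.290824.

Rounded to 5 decimal places: ρ_sc(-0.813) ≈ 0.29082.


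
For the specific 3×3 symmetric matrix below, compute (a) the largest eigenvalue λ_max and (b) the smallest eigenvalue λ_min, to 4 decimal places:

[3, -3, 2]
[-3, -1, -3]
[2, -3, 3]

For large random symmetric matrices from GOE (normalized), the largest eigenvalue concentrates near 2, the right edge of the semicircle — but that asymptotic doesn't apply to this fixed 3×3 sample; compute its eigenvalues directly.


Since M is real symmetric, all three eigenvalues are real; they are the roots of det(λI − M) = λ³ − (tr M) λ² + s λ − det M, where s is the sum of the principal 2×2 minors.
tr M = 3 + (-1) + 3 = 5.
s = (3·(-1) − (-3)²) + (3·3 − 2²) + ((-1)·3 − (-3)²) = -12 + 5 + (-12) = -19.
det M (expand along row 1) = 3·(-12) − (-3)·(-3) + 2·11 = -23.
Characteristic polynomial: λ³ − 5λ² − 19λ + 23 = 0.
Substitute λ = y + (tr M)/3 = y + 1.666667 to remove the quadratic term: y³ + p·y + q = 0 with p = s − (tr M)²/3 = -27.333333 and q = −2(tr M)³/27 + (tr M)·s/3 − det M = -17.925926.
Three real roots ⇒ use the trigonometric (Viète) form: r = 2√(−p/3) = 6.036923, φ = arccos(3q/(p·r)) = arccos(0.325908) = 1.238825 rad.
y_k = r·cos(φ/3 − 2πk/3) for k = 0, 1, 2 gives y = 5.529486, -0.666667, -4.862819.
λ_k = y_k + 1.666667 gives λ = 7.1962, 1.0000, -3.1962 (check: the sum is 5.0000 = tr M).

Hence λ_max = 7.1962 and λ_min = -3.1962.


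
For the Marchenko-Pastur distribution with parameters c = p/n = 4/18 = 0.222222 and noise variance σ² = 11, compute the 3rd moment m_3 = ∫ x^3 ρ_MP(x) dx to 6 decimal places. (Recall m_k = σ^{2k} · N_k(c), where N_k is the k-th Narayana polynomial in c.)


E[X³] = σ⁶ (1 + 3c + c²) (third MP moment). With σ² = 11 (so σ⁶ = 1331) and c = 4/18 = 0.222222: E[X³] = 1331 · (1 + 3·0.222222 + (0.222222)²) = 1331 · 1.716049.

So E[X^3] = 2284.061728.


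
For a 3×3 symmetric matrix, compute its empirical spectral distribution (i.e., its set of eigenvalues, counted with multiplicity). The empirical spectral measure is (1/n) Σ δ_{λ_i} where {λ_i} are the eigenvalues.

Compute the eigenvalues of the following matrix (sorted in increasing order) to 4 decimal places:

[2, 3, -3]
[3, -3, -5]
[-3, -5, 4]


Since M is real symmetric, all three eigenvalues are real; they are the roots of det(λI − M) = λ³ − (tr M) λ² + s λ − det M, where s is the sum of the principal 2×2 minors.
tr M = 2 + (-3) + 4 = 3.
s = (2·(-3) − 3²) + (2·4 − (-3)²) + ((-3)·4 − (-5)²) = -15 + (-1) + (-37) = -53.
det M (expand along row 1) = 2·(-37) − 3·(-3) + (-3)·(-24) = 7.
Characteristic polynomial: λ³ − 3λ² − 53λ − 7 = 0.
Substitute λ = y + (tr M)/3 = y + 1.000000 to remove the quadratic term: y³ + p·y + q = 0 with p = s − (tr M)²/3 = -56.000000 and q = −2(tr M)³/27 + (tr M)·s/3 − det M = -62.000000.
Three real roots ⇒ use the trigonometric (Viète) form: r = 2√(−p/3) = 8.640988, φ = arccos(3q/(p·r)) = arccos(0.384381) = 1.176259 rad.
y_k = r·cos(φ/3 − 2πk/3) for k = 0, 1, 2 gives y = 7.985256, -1.133123, -6.852133.
λ_k = y_k + 1.000000 gives λ = 8.9853, -0.1331, -5.8521 (check: the sum is 3.0000 = tr M).

Eigenvalues sorted in increasing order: [-5.8521, -0.1331, 8.9853].


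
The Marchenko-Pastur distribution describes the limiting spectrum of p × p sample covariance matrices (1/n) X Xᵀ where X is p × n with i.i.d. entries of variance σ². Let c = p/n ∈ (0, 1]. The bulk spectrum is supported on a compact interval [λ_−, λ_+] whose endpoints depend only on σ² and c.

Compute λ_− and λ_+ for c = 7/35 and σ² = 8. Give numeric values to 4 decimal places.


c = 7/35 = 0.200000; √c = 0.447214.
λ_− = σ² (1 − √c)² = 8 · (1 − 0.447214)² = 8 · (0.552786)² = 2.444582.
λ_+ = σ² (1 + √c)² = 8 · (1 + 0.447214)² = 8 · (1.447214)² = 16.755418.

Rounded to 4 decimal places: λ_− ≈ 2.4446, λ_+ ≈ 16.7554.


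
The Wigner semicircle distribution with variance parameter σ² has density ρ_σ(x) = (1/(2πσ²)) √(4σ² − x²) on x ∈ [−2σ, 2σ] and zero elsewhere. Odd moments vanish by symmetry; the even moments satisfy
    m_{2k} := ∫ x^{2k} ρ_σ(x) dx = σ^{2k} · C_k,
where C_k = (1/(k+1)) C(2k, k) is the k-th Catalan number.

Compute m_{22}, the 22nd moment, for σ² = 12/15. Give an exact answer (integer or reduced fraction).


By the scaled semicircle moment identity, m_{2k} = σ^{2k} · C_k with k = 11.
C_11 = (1/(k+1)) · C(2k, k) = (1/12) · C(22, 11) = (1/12) · 705432 = 58786.
σ^{2k} = (σ²)^k = (12/15)^11 = 4194304/48828125.

Therefore m_{22} = σ^{22} · C_11 = (4194304/48828125) · 58786 = 246566354944/48828125.


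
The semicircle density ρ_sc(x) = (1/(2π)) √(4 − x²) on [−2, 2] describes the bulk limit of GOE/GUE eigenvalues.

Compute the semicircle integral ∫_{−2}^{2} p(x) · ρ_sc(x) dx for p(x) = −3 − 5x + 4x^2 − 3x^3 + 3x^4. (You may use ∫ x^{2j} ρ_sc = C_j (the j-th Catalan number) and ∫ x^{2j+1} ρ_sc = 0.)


Write p(x) = Σ a_i x^i, split into monomials and integrate each against ρ_sc separately.
Using ∫ x^{2j} ρ_sc = C_j = (1/(j+1)) C(2j, j) (Catalan numbers) and ∫ x^{2j+1} ρ_sc = 0 (odd monomials vanish by symmetry):
  i = 0 (even): a_0 · C_{0} = -3 · 1 = -3
  i = 1 (odd): ∫ x^1 ρ_sc = 0 (vanishes)
  i = 2 (even): a_2 · C_{1} = 4 · 1 = 4
  i = 3 (odd): ∫ x^3 ρ_sc = 0 (vanishes)
  i = 4 (even): a_4 · C_{2} = 3 · 2 = 6

Summing the contributions: ∫_{−2}^{2} p(x) ρ_sc(x) dx = (-3) + 4 + 6 = 7.


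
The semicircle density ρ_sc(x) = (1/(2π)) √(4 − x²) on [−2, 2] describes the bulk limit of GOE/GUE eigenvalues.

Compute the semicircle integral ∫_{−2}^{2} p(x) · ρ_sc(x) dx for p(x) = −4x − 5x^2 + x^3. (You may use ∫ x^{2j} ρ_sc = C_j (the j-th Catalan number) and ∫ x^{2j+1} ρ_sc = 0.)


Write p(x) = Σ a_i x^i, split into monomials and integrate each against ρ_sc separately.
Using ∫ x^{2j} ρ_sc = C_j = (1/(j+1)) C(2j, j) (Catalan numbers) and ∫ x^{2j+1} ρ_sc = 0 (odd monomials vanish by symmetry):
  i = 1 (odd): ∫ x^1 ρ_sc = 0 (vanishes)
  i = 2 (even): a_2 · C_{1} = -5 · 1 = -5
  i = 3 (odd): ∫ x^3 ρ_sc = 0 (vanishes)

Summing the contributions: ∫_{−2}^{2} p(x) ρ_sc(x) dx = -5.


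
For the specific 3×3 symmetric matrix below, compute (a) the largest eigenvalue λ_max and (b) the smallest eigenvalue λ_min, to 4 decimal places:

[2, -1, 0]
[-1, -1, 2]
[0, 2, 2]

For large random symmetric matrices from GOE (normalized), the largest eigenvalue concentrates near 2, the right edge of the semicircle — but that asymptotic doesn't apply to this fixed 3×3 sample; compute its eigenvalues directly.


Since M is real symmetric, all three eigenvalues are real; they are the roots of det(λI − M) = λ³ − (tr M) λ² + s λ − det M, where s is the sum of the principal 2×2 minors.
tr M = 2 + (-1) + 2 = 3.
s = (2·(-1) − (-1)²) + (2·2 − 0²) + ((-1)·2 − 2²) = -3 + 4 + (-6) = -5.
det M (expand along row 1) = 2·(-6) − (-1)·(-2) + 0·(-2) = -14.
Characteristic polynomial: λ³ − 3λ² − 5λ + 14 = 0.
Substitute λ = y + (tr M)/3 = y + 1.000000 to remove the quadratic term: y³ + p·y + q = 0 with p = s − (tr M)²/3 = -8.000000 and q = −2(tr M)³/27 + (tr M)·s/3 − det M = 7.000000.
Three real roots ⇒ use the trigonometric (Viète) form: r = 2√(−p/3) = 3.265986, φ = arccos(3q/(p·r)) = arccos(-0.803739) = 2.504349 rad.
y_k = r·cos(φ/3 − 2πk/3) for k = 0, 1, 2 gives y = 2.192582, 1.000000, -3.192582.
λ_k = y_k + 1.000000 gives λ = 3.1926, 2.0000, -2.1926 (check: the sum is 3.0000 = tr M).

Hence λ_max = 3.1926 and λ_min = -2.1926.


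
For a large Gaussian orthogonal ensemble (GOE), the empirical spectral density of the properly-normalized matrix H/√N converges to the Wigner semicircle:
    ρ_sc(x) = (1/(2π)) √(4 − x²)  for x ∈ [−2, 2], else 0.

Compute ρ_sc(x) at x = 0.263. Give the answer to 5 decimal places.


ρ_sc(x) = (1/(2π)) √(4 − x²). With x = 0.263:
  4 − x² = 4 − (0.263)² = 4 − 0.069169 = 3.930831.
  √(4 − x²) = 1.982632.
  1/(2π) = 0.159155.
  ρ_sc(0.263) = 0.159155 · 1.982632 = 0.315546.

Rounded to 5 decimal places: ρ_sc(0.263) ≈ 0.31555.


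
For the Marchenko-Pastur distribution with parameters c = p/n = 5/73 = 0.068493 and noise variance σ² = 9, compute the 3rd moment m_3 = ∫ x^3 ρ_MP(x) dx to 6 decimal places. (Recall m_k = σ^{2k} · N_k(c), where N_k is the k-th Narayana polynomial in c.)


E[X³] = σ⁶ (1 + 3c + c²) (third MP moment). With σ² = 9 (so σ⁶ = 729) and c = 5/73 = 0.068493: E[X³] = 729 · (1 + 3·0.068493 + (0.068493)²) = 729 · 1.210171.

So E[X^3] = 882.214487.


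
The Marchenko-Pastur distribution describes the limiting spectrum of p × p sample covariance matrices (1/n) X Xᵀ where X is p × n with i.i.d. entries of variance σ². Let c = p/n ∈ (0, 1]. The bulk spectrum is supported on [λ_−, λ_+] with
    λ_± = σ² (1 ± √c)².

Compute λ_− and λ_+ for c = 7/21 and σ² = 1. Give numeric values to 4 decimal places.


c = 7/21 = 0.333333; √c = 0.577350.
λ_− = σ² (1 − √c)² = 1 · (1 − 0.577350)² = 1 · (0.422650)² = 0.178633.
λ_+ = σ² (1 + √c)² = 1 · (1 + 0.577350)² = 1 · (1.577350)² = 2.488034.

Rounded to 4 decimal places: λ_− ≈ 0.1786, λ_+ ≈ 2.4880.


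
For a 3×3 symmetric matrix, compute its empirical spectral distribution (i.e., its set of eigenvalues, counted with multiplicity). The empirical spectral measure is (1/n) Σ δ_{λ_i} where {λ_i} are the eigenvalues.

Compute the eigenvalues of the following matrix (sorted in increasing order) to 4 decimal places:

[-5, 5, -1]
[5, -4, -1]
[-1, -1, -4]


Since M is real symmetric, all three eigenvalues are real; they are the roots of det(λI − M) = λ³ − (tr M) λ² + s λ − det M, where s is the sum of the principal 2×2 minors.
tr M = -5 + (-4) + (-4) = -13.
s = ((-5)·(-4) − 5²) + ((-5)·(-4) − (-1)²) + ((-4)·(-4) − (-1)²) = -5 + 19 + 15 = 29.
det M (expand along row 1) = (-5)·15 − 5·(-21) + (-1)·(-9) = 39.
Characteristic polynomial: λ³ + 13λ² + 29λ − 39 = 0.
Substitute λ = y + (tr M)/3 = y − 4.333333 to remove the quadratic term: y³ + p·y + q = 0 with p = s − (tr M)²/3 = -27.333333 and q = −2(tr M)³/27 + (tr M)·s/3 − det M = -1.925926.
Three real roots ⇒ use the trigonometric (Viète) form: r = 2√(−p/3) = 6.036923, φ = arccos(3q/(p·r)) = arccos(0.035015) = 1.535774 rad.
y_k = r·cos(φ/3 − 2πk/3) for k = 0, 1, 2 gives y = 5.263010, -0.070474, -5.192536.
λ_k = y_k − 4.333333 gives λ = 0.9297, -4.4038, -9.5259 (check: the sum is -13.0000 = tr M).

Eigenvalues sorted in increasing order: [-9.5259, -4.4038, 0.9297].


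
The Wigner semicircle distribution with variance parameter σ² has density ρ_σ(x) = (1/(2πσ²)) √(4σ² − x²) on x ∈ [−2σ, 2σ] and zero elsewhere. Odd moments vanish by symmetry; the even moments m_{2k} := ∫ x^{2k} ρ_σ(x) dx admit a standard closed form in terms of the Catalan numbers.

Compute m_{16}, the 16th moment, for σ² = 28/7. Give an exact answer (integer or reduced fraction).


By the scaled semicircle moment identity, m_{2k} = σ^{2k} · C_k with k = 8.
C_8 = (1/(k+1)) · C(2k, k) = (1/9) · C(16, 8) = (1/9) · 12870 = 1430.
σ^{2k} = (σ²)^k = (28/7)^8 = 65536.

Therefore m_{16} = σ^{16} · C_8 = 65536 · 1430 = 93716480.


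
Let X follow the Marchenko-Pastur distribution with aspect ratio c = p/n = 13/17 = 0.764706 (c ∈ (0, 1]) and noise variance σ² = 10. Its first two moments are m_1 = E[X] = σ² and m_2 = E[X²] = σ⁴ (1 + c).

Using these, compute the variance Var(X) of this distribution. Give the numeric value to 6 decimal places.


m_1 = E[X] = σ² = 10, so m_1² = 100.
m_2 = E[X²] = σ⁴ (1 + c) = 100 · (1 + 0.764706) = 100 · 1.764706 = 176.470588.
(Note m_2 − m_1² simplifies to c · σ⁴ = 0.764706 · 100.)

Var(X) = m_2 − m_1² = 176.470588 − 100 = 76.470588.


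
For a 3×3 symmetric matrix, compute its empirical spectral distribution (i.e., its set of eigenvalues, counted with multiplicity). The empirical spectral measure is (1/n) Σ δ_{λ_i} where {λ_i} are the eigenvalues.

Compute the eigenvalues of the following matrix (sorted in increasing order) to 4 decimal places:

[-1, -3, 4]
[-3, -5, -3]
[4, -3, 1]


Since M is real symmetric, all three eigenvalues are real; they are the roots of det(λI − M) = λ³ − (tr M) λ² + s λ − det M, where s is the sum of the principal 2×2 minors.
tr M = -1 + (-5) + 1 = -5.
s = ((-1)·(-5) − (-3)²) + ((-1)·1 − 4²) + ((-5)·1 − (-3)²) = -4 + (-17) + (-14) = -35.
det M (expand along row 1) = (-1)·(-14) − (-3)·9 + 4·29 = 157.
Characteristic polynomial: λ³ + 5λ² − 35λ − 157 = 0.
Substitute λ = y + (tr M)/3 = y − 1.666667 to remove the quadratic term: y³ + p·y + q = 0 with p = s − (tr M)²/3 = -43.333333 and q = −2(tr M)³/27 + (tr M)·s/3 − det M = -89.407407.
Three real roots ⇒ use the trigonometric (Viète) form: r = 2√(−p/3) = 7.601170, φ = arccos(3q/(p·r)) = arccos(0.814315) = 0.619249 rad.
y_k = r·cos(φ/3 − 2πk/3) for k = 0, 1, 2 gives y = 7.439810, -2.370735, -5.069075.
λ_k = y_k − 1.666667 gives λ = 5.7731, -4.0374, -6.7357 (check: the sum is -5.0000 = tr M).

Eigenvalues sorted in increasing order: [-6.7357, -4.0374, 5.7731].


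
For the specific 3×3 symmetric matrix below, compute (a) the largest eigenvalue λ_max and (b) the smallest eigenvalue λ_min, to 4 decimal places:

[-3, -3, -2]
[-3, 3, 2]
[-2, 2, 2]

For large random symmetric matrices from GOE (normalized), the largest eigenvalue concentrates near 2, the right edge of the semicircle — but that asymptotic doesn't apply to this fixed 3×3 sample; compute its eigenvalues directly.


Since M is real symmetric, all three eigenvalues are real; they are the roots of det(λI − M) = λ³ − (tr M) λ² + s λ − det M, where s is the sum of the principal 2×2 minors.
tr M = -3 + 3 + 2 = 2.
s = ((-3)·3 − (-3)²) + ((-3)·2 − (-2)²) + (3·2 − 2²) = -18 + (-10) + 2 = -26.
det M (expand along row 1) = (-3)·2 − (-3)·(-2) + (-2)·0 = -12.
Characteristic polynomial: λ³ − 2λ² − 26λ + 12 = 0.
Substitute λ = y + (tr M)/3 = y + 0.666667 to remove the quadratic term: y³ + p·y + q = 0 with p = s − (tr M)²/3 = -27.333333 and q = −2(tr M)³/27 + (tr M)·s/3 − det M = -5.925926.
Three real roots ⇒ use the trigonometric (Viète) form: r = 2√(−p/3) = 6.036923, φ = arccos(3q/(p·r)) = arccos(0.107738) = 1.462849 rad.
y_k = r·cos(φ/3 − 2πk/3) for k = 0, 1, 2 gives y = 5.333333, -0.217177, -5.116156.
λ_k = y_k + 0.666667 gives λ = 6.0000, 0.4495, -4.4495 (check: the sum is 2.0000 = tr M).

Hence λ_max = 6.0000 and λ_min = -4.4495.


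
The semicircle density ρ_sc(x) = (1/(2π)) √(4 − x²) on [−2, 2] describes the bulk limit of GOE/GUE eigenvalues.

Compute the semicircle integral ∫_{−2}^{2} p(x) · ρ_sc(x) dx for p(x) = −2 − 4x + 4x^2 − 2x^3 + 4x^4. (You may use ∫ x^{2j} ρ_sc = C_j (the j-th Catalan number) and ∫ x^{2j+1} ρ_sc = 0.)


Write p(x) = Σ a_i x^i, split into monomials and integrate each against ρ_sc separately.
Using ∫ x^{2j} ρ_sc = C_j = (1/(j+1)) C(2j, j) (Catalan numbers) and ∫ x^{2j+1} ρ_sc = 0 (odd monomials vanish by symmetry):
  i = 0 (even): a_0 · C_{0} = -2 · 1 = -2
  i = 1 (odd): ∫ x^1 ρ_sc = 0 (vanishes)
  i = 2 (even): a_2 · C_{1} = 4 · 1 = 4
  i = 3 (odd): ∫ x^3 ρ_sc = 0 (vanishes)
  i = 4 (even): a_4 · C_{2} = 4 · 2 = 8

Summing the contributions: ∫_{−2}^{2} p(x) ρ_sc(x) dx = (-2) + 4 + 8 = 10.


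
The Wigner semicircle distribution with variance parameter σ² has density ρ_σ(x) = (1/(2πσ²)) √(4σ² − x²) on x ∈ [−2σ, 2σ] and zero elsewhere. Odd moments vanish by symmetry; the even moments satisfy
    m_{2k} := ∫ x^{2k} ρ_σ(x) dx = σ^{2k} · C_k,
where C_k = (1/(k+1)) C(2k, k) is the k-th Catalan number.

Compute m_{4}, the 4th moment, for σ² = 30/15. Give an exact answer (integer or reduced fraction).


By the scaled semicircle moment identity, m_{2k} = σ^{2k} · C_k with k = 2.
C_2 = (1/(k+1)) · C(2k, k) = (1/3) · C(4, 2) = (1/3) · 6 = 2.
σ^{2k} = (σ²)^k = (30/15)^2 = 4.

Therefore m_{4} = σ^{4} · C_2 = 4 · 2 = 8.


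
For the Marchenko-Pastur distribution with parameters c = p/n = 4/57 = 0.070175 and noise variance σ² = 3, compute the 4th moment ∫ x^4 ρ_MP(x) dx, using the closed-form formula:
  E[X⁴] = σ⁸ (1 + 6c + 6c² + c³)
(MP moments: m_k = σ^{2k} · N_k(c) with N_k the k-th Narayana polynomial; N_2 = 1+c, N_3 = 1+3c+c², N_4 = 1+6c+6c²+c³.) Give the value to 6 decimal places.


E[X⁴] = σ⁸ (1 + 6c + 6c² + c³) (fourth MP moment). With σ² = 3 (so σ⁸ = 81) and c = 4/57 = 0.070175: E[X⁴] = 81 · (1 + 6·0.070175 + 6·(0.070175)² + (0.070175)³) = 81 · 1.450946.

So E[X^4] = 117.526607.


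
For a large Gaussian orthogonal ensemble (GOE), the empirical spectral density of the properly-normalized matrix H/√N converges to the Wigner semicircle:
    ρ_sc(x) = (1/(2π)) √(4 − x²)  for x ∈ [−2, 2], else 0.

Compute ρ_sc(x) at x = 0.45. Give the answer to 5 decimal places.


ρ_sc(x) = (1/(2π)) √(4 − x²). With x = 0.45:
  4 − x² = 4 − (0.45)² = 4 − 0.202500 = 3.797500.
  √(4 − x²) = 1.948718.
  1/(2π) = 0.159155.
  ρ_sc(0.45) = 0.159155 · 1.948718 = 0.310148.

Rounded to 5 decimal places: ρ_sc(0.45) ≈ 0.31015.


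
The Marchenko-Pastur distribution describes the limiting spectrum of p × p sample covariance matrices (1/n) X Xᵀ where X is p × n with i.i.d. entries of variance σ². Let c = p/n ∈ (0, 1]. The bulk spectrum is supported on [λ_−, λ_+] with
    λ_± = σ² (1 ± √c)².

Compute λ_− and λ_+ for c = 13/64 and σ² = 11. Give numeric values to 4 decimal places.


c = 13/64 = 0.203125; √c = 0.450694.
λ_− = σ² (1 − √c)² = 11 · (1 − 0.450694)² = 11 · (0.549306)² = 3.319109.
λ_+ = σ² (1 + √c)² = 11 · (1 + 0.450694)² = 11 · (1.450694)² = 23.149641.

Rounded to 4 decimal places: λ_− ≈ 3.3191, λ_+ ≈ 23.1496.


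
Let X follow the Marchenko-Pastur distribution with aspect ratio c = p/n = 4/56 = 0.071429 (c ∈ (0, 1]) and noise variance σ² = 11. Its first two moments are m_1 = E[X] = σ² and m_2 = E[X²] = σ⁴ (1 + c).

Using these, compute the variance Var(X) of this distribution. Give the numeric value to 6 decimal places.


m_1 = E[X] = σ² = 11, so m_1² = 121.
m_2 = E[X²] = σ⁴ (1 + c) = 121 · (1 + 0.071429) = 121 · 1.071429 = 129.642857.
(Note m_2 − m_1² simplifies to c · σ⁴ = 0.071429 · 121.)

Var(X) = m_2 − m_1² = 129.642857 − 121 = 8.642857.


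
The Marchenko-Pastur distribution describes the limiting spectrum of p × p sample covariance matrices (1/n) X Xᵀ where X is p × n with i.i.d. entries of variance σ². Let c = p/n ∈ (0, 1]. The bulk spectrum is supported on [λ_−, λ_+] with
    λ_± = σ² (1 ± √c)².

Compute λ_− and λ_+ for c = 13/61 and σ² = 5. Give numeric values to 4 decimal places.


c = 13/61 = 0.213115; √c = 0.461644.
λ_− = σ² (1 − √c)² = 5 · (1 − 0.461644)² = 5 · (0.538356)² = 1.449138.
λ_+ = σ² (1 + √c)² = 5 · (1 + 0.461644)² = 5 · (1.461644)² = 10.682009.

Rounded to 4 decimal places: λ_− ≈ 1.4491, λ_+ ≈ 10.6820.


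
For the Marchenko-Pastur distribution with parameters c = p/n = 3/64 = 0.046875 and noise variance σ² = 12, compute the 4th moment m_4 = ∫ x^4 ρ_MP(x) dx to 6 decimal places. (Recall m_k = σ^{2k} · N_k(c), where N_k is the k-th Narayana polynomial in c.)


E[X⁴] = σ⁸ (1 + 6c + 6c² + c³) (fourth MP moment). With σ² = 12 (so σ⁸ = 20736) and c = 3/64 = 0.046875: E[X⁴] = 20736 · (1 + 6·0.046875 + 6·(0.046875)² + (0.046875)³) = 20736 · 1.294537.

So E[X^4] = 26843.510742.


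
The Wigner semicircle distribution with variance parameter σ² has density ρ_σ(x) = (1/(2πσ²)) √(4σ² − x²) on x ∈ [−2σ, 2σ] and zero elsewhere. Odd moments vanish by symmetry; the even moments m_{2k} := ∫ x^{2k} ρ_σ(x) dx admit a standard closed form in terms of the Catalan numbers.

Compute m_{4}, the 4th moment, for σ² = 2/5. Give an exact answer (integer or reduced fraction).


By the scaled semicircle moment identity, m_{2k} = σ^{2k} · C_k with k = 2.
C_2 = (1/(k+1)) · C(2k, k) = (1/3) · C(4, 2) = (1/3) · 6 = 2.
σ^{2k} = (σ²)^k = (2/5)^2 = 4/25.

Therefore m_{4} = σ^{4} · C_2 = (4/25) · 2 = 8/25.


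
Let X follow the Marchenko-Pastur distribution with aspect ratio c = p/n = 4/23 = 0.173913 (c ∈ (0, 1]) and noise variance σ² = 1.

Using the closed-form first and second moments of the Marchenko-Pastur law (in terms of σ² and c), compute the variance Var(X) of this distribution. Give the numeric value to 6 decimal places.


Recall the MP moments m_1 = E[X] = σ² and m_2 = E[X²] = σ⁴ (1 + c).
m_1 = E[X] = σ² = 1, so m_1² = 1.
m_2 = E[X²] = σ⁴ (1 + c) = 1 · (1 + 0.173913) = 1 · 1.173913 = 1.173913.
(Note m_2 − m_1² simplifies to c · σ⁴ = 0.173913 · 1.)

Var(X) = m_2 − m_1² = 1.173913 − 1 = 0.173913.


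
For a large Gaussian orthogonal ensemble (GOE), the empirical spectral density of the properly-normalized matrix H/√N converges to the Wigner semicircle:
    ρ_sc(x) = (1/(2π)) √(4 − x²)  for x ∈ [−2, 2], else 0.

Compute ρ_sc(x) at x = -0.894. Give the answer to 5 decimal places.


ρ_sc(x) = (1/(2π)) √(4 − x²). With x = -0.894:
  4 − x² = 4 − (-0.894)² = 4 − 0.799236 = 3.200764.
  √(4 − x²) = 1.789068.
  1/(2π) = 0.159155.
  ρ_sc(-0.894) = 0.159155 · 1.789068 = 0.284739.

Rounded to 5 decimal places: ρ_sc(-0.894) ≈ 0.28474.


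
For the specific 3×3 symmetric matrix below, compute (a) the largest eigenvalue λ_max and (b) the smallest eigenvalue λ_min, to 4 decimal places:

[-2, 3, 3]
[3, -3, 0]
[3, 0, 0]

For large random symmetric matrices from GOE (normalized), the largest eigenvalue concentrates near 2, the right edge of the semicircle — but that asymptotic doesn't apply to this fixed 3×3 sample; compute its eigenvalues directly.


Since M is real symmetric, all three eigenvalues are real; they are the roots of det(λI − M) = λ³ − (tr M) λ² + s λ − det M, where s is the sum of the principal 2×2 minors.
tr M = -2 + (-3) + 0 = -5.
s = ((-2)·(-3) − 3²) + ((-2)·0 − 3²) + ((-3)·0 − 0²) = -3 + (-9) + 0 = -12.
det M (expand along row 1) = (-2)·0 − 3·0 + 3·9 = 27.
Characteristic polynomial: λ³ + 5λ² − 12λ − 27 = 0.
Substitute λ = y + (tr M)/3 = y − 1.666667 to remove the quadratic term: y³ + p·y + q = 0 with p = s − (tr M)²/3 = -20.333333 and q = −2(tr M)³/27 + (tr M)·s/3 − det M = 2.259259.
Three real roots ⇒ use the trigonometric (Viète) form: r = 2√(−p/3) = 5.206833, φ = arccos(3q/(p·r)) = arccos(-0.064018) = 1.634859 rad.
y_k = r·cos(φ/3 − 2πk/3) for k = 0, 1, 2 gives y = 4.452632, 0.111179, -4.563811.
λ_k = y_k − 1.666667 gives λ = 2.7860, -1.5555, -6.2305 (check: the sum is -5.0000 = tr M).

Hence λ_max = 2.7860 and λ_min = -6.2305.


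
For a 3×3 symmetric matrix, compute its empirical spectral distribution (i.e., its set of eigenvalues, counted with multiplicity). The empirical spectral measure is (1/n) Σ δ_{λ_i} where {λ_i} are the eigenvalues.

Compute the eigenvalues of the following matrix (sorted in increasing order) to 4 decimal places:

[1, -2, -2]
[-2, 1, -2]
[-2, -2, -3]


Since M is real symmetric, all three eigenvalues are real; they are the roots of det(λI − M) = λ³ − (tr M) λ² + s λ − det M, where s is the sum of the principal 2×2 minors.
tr M = 1 + 1 + (-3) = -1.
s = (1·1 − (-2)²) + (1·(-3) − (-2)²) + (1·(-3) − (-2)²) = -3 + (-7) + (-7) = -17.
det M (expand along row 1) = 1·(-7) − (-2)·2 + (-2)·6 = -15.
Characteristic polynomial: λ³ + λ² − 17λ + 15 = 0.
Substitute λ = y + (tr M)/3 = y − 0.333333 to remove the quadratic term: y³ + p·y + q = 0 with p = s − (tr M)²/3 = -17.333333 and q = −2(tr M)³/27 + (tr M)·s/3 − det M = 20.740741.
Three real roots ⇒ use the trigonometric (Viète) form: r = 2√(−p/3) = 4.807402, φ = arccos(3q/(p·r)) = arccos(-0.746712) = 2.413901 rad.
y_k = r·cos(φ/3 − 2πk/3) for k = 0, 1, 2 gives y = 3.333333, 1.333333, -4.666667.
λ_k = y_k − 0.333333 gives λ = 3.0000, 1.0000, -5.0000 (check: the sum is -1.0000 = tr M).

Eigenvalues sorted in increasing order: [-5.0000, 1.0000, 3.0000].


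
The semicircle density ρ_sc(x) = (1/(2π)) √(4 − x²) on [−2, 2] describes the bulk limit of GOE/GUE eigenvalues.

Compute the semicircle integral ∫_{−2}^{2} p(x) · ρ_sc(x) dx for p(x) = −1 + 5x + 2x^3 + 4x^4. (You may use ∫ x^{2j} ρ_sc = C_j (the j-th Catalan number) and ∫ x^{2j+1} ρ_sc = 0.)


Write p(x) = Σ a_i x^i, split into monomials and integrate each against ρ_sc separately.
Using ∫ x^{2j} ρ_sc = C_j = (1/(j+1)) C(2j, j) (Catalan numbers) and ∫ x^{2j+1} ρ_sc = 0 (odd monomials vanish by symmetry):
  i = 0 (even): a_0 · C_{0} = -1 · 1 = -1
  i = 1 (odd): ∫ x^1 ρ_sc = 0 (vanishes)
  i = 3 (odd): ∫ x^3 ρ_sc = 0 (vanishes)
  i = 4 (even): a_4 · C_{2} = 4 · 2 = 8

Summing the contributions: ∫_{−2}^{2} p(x) ρ_sc(x) dx = (-1) + 8 = 7.


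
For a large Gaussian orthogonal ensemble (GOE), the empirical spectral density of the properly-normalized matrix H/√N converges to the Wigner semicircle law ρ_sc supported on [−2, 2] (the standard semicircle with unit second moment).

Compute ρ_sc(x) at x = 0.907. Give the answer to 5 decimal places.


ρ_sc(x) = (1/(2π)) √(4 − x²). With x = 0.907:
  4 − x² = 4 − (0.907)² = 4 − 0.822649 = 3.177351.
  √(4 − x²) = 1.782513.
  1/(2π) = 0.159155.
  ρ_sc(0.907) = 0.159155 · 1.782513 = 0.283696.

Rounded to 5 decimal places: ρ_sc(0.907) ≈ 0.28370.


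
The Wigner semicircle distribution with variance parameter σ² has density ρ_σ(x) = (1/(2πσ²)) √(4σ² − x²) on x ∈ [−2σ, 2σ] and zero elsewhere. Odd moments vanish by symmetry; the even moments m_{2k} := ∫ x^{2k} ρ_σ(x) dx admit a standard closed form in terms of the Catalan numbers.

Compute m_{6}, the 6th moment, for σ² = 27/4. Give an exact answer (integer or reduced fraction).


By the scaled semicircle moment identity, m_{2k} = σ^{2k} · C_k with k = 3.
C_3 = (1/(k+1)) · C(2k, k) = (1/4) · C(6, 3) = (1/4) · 20 = 5.
σ^{2k} = (σ²)^k = (27/4)^3 = 19683/64.

Therefore m_{6} = σ^{6} · C_3 = (19683/64) · 5 = 98415/64.


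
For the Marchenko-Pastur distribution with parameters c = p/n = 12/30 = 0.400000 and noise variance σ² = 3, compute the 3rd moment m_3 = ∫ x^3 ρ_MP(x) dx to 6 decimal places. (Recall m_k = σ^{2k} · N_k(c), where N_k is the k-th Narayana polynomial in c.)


E[X³] = σ⁶ (1 + 3c + c²) (third MP moment). With σ² = 3 (so σ⁶ = 27) and c = 12/30 = 0.400000: E[X³] = 27 · (1 + 3·0.400000 + (0.400000)²) = 27 · 2.360000.

So E[X^3] = 63.720000.


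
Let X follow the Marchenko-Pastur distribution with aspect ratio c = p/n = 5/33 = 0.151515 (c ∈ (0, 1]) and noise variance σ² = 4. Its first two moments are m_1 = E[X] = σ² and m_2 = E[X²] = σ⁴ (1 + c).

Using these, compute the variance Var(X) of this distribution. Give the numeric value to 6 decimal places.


m_1 = E[X] = σ² = 4, so m_1² = 16.
m_2 = E[X²] = σ⁴ (1 + c) = 16 · (1 + 0.151515) = 16 · 1.151515 = 18.424242.
(Note m_2 − m_1² simplifies to c · σ⁴ = 0.151515 · 16.)

Var(X) = m_2 − m_1² = 18.424242 − 16 = 2.424242.


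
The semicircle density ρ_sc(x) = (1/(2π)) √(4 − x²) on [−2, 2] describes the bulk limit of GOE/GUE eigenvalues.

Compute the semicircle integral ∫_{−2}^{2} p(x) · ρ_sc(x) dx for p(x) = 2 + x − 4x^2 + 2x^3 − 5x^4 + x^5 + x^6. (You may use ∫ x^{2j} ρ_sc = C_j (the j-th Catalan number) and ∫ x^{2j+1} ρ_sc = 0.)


Write p(x) = Σ a_i x^i, split into monomials and integrate each against ρ_sc separately.
Using ∫ x^{2j} ρ_sc = C_j = (1/(j+1)) C(2j, j) (Catalan numbers) and ∫ x^{2j+1} ρ_sc = 0 (odd monomials vanish by symmetry):
  i = 0 (even): a_0 · C_{0} = 2 · 1 = 2
  i = 1 (odd): ∫ x^1 ρ_sc = 0 (vanishes)
  i = 2 (even): a_2 · C_{1} = -4 · 1 = -4
  i = 3 (odd): ∫ x^3 ρ_sc = 0 (vanishes)
  i = 4 (even): a_4 · C_{2} = -5 · 2 = -10
  i = 5 (odd): ∫ x^5 ρ_sc = 0 (vanishes)
  i = 6 (even): a_6 · C_{3} = 1 · 5 = 5

Summing the contributions: ∫_{−2}^{2} p(x) ρ_sc(x) dx = 2 + (-4) + (-10) + 5 = -7.


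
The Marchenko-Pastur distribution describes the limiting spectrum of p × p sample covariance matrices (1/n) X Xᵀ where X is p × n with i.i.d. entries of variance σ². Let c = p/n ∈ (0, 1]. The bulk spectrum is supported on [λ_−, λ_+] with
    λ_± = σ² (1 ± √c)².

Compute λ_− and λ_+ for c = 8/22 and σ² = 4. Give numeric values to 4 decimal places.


c = 8/22 = 0.363636; √c = 0.603023.
λ_− = σ² (1 − √c)² = 4 · (1 − 0.603023)² = 4 · (0.396977)² = 0.630364.
λ_+ = σ² (1 + √c)² = 4 · (1 + 0.603023)² = 4 · (1.603023)² = 10.278727.

Rounded to 4 decimal places: λ_− ≈ 0.6304, λ_+ ≈ 10.2787.


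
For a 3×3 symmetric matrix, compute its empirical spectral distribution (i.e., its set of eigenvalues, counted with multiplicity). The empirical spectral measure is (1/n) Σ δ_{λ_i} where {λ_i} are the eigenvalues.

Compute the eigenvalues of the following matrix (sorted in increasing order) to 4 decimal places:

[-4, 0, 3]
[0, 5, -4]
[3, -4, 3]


Since M is real symmetric, all three eigenvalues are real; they are the roots of det(λI − M) = λ³ − (tr M) λ² + s λ − det M, where s is the sum of the principal 2×2 minors.
tr M = -4 + 5 + 3 = 4.
s = ((-4)·5 − 0²) + ((-4)·3 − 3²) + (5·3 − (-4)²) = -20 + (-21) + (-1) = -42.
det M (expand along row 1) = (-4)·(-1) − 0·12 + 3·(-15) = -41.
Characteristic polynomial: λ³ − 4λ² − 42λ + 41 = 0.
Substitute λ = y + (tr M)/3 = y + 1.333333 to remove the quadratic term: y³ + p·y + q = 0 with p = s − (tr M)²/3 = -47.333333 and q = −2(tr M)³/27 + (tr M)·s/3 − det M = -19.740741.
Three real roots ⇒ use the trigonometric (Viète) form: r = 2√(−p/3) = 7.944250, φ = arccos(3q/(p·r)) = arccos(0.157494) = 1.412644 rad.
y_k = r·cos(φ/3 − 2πk/3) for k = 0, 1, 2 gives y = 7.079668, -0.418608, -6.661061.
λ_k = y_k + 1.333333 gives λ = 8.4130, 0.9147, -5.3277 (check: the sum is 4.0000 = tr M).

Eigenvalues sorted in increasing order: [-5.3277, 0.9147, 8.4130].


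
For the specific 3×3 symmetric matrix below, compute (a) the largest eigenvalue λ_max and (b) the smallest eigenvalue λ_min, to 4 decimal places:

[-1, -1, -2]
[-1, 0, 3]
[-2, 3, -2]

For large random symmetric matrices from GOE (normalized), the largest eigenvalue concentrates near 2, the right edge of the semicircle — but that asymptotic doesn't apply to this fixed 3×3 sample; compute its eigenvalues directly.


Since M is real symmetric, all three eigenvalues are real; they are the roots of det(λI − M) = λ³ − (tr M) λ² + s λ − det M, where s is the sum of the principal 2×2 minors.
tr M = -1 + 0 + (-2) = -3.
s = ((-1)·0 − (-1)²) + ((-1)·(-2) − (-2)²) + (0·(-2) − 3²) = -1 + (-2) + (-9) = -12.
det M (expand along row 1) = (-1)·(-9) − (-1)·8 + (-2)·(-3) = 23.
Characteristic polynomial: λ³ + 3λ² − 12λ − 23 = 0.
Substitute λ = y + (tr M)/3 = y − 1.000000 to remove the quadratic term: y³ + p·y + q = 0 with p = s − (tr M)²/3 = -15.000000 and q = −2(tr M)³/27 + (tr M)·s/3 − det M = -9.000000.
Three real roots ⇒ use the trigonometric (Viète) form: r = 2√(−p/3) = 4.472136, φ = arccos(3q/(p·r)) = arccos(0.402492) = 1.156559 rad.
y_k = r·cos(φ/3 − 2πk/3) for k = 0, 1, 2 gives y = 4.143895, -0.615549, -3.528347.
λ_k = y_k − 1.000000 gives λ = 3.1439, -1.6155, -4.5283 (check: the sum is -3.0000 = tr M).

Hence λ_max = 3.1439 and λ_min = -4.5283.
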